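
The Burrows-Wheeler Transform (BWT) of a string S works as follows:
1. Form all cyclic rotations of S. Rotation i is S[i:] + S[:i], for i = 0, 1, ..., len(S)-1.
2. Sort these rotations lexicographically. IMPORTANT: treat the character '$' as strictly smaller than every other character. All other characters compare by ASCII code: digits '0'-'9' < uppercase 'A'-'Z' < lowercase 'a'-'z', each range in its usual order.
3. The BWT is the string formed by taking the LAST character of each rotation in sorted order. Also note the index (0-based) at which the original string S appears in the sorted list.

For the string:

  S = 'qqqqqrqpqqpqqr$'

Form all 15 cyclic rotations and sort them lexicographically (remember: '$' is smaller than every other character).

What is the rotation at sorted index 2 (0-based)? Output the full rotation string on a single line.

All 15 rotations (rotation i = S[i:]+S[:i]):
  rot[0] = qqqqqrqpqqpqqr$
  rot[1] = qqqqrqpqqpqqr$q
  rot[2] = qqqrqpqqpqqr$qq
  rot[3] = qqrqpqqpqqr$qqq
  rot[4] = qrqpqqpqqr$qqqq
  rot[5] = rqpqqpqqr$qqqqq
  rot[6] = qpqqpqqr$qqqqqr
  rot[7] = pqqpqqr$qqqqqrq
  rot[8] = qqpqqr$qqqqqrqp
  rot[9] = qpqqr$qqqqqrqpq
  rot[10] = pqqr$qqqqqrqpqq
  rot[11] = qqr$qqqqqrqpqqp
  rot[12] = qr$qqqqqrqpqqpq
  rot[13] = r$qqqqqrqpqqpqq
  rot[14] = $qqqqqrqpqqpqqr
Sorted (with $ < everything):
  sorted[0] = $qqqqqrqpqqpqqr
  sorted[1] = pqqpqqr$qqqqqrq
  sorted[2] = pqqr$qqqqqrqpqq
  sorted[3] = qpqqpqqr$qqqqqr
  sorted[4] = qpqqr$qqqqqrqpq
  sorted[5] = qqpqqr$qqqqqrqp
  sorted[6] = qqqqqrqpqqpqqr$
  sorted[7] = qqqqrqpqqpqqr$q
  sorted[8] = qqqrqpqqpqqr$qq
  sorted[9] = qqr$qqqqqrqpqqp
  sorted[10] = qqrqpqqpqqr$qqq
  sorted[11] = qr$qqqqqrqpqqpq
  sorted[12] = qrqpqqpqqr$qqqq
  sorted[13] = r$qqqqqrqpqqpqq
  sorted[14] = rqpqqpqqr$qqqqq
sorted[2] = pqqr$qqqqqrqpqq

Answer: pqqr$qqqqqrqpqq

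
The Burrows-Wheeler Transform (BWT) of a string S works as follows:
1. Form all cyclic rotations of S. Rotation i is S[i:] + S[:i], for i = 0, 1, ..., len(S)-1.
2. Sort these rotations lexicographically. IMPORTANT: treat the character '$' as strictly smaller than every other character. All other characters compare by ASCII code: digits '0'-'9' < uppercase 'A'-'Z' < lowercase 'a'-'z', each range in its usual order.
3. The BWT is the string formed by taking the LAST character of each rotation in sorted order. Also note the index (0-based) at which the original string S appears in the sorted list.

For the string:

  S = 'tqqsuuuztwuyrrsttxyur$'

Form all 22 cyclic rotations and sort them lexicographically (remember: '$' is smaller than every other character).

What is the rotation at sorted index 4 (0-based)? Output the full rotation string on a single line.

All 22 rotations (rotation i = S[i:]+S[:i]):
  rot[0] = tqqsuuuztwuyrrsttxyur$
  rot[1] = qqsuuuztwuyrrsttxyur$t
  rot[2] = qsuuuztwuyrrsttxyur$tq
  rot[3] = suuuztwuyrrsttxyur$tqq
  rot[4] = uuuztwuyrrsttxyur$tqqs
  rot[5] = uuztwuyrrsttxyur$tqqsu
  rot[6] = uztwuyrrsttxyur$tqqsuu
  rot[7] = ztwuyrrsttxyur$tqqsuuu
  rot[8] = twuyrrsttxyur$tqqsuuuz
  rot[9] = wuyrrsttxyur$tqqsuuuzt
  rot[10] = uyrrsttxyur$tqqsuuuztw
  rot[11] = yrrsttxyur$tqqsuuuztwu
  rot[12] = rrsttxyur$tqqsuuuztwuy
  rot[13] = rsttxyur$tqqsuuuztwuyr
  rot[14] = sttxyur$tqqsuuuztwuyrr
  rot[15] = ttxyur$tqqsuuuztwuyrrs
  rot[16] = txyur$tqqsuuuztwuyrrst
  rot[17] = xyur$tqqsuuuztwuyrrstt
  rot[18] = yur$tqqsuuuztwuyrrsttx
  rot[19] = ur$tqqsuuuztwuyrrsttxy
  rot[20] = r$tqqsuuuztwuyrrsttxyu
  rot[21] = $tqqsuuuztwuyrrsttxyur
Sorted (with $ < everything):
  sorted[0] = $tqqsuuuztwuyrrsttxyur
  sorted[1] = qqsuuuztwuyrrsttxyur$t
  sorted[2] = qsuuuztwuyrrsttxyur$tq
  sorted[3] = r$tqqsuuuztwuyrrsttxyu
  sorted[4] = rrsttxyur$tqqsuuuztwuy
  sorted[5] = rsttxyur$tqqsuuuztwuyr
  sorted[6] = sttxyur$tqqsuuuztwuyrr
  sorted[7] = suuuztwuyrrsttxyur$tqq
  sorted[8] = tqqsuuuztwuyrrsttxyur$
  sorted[9] = ttxyur$tqqsuuuztwuyrrs
  sorted[10] = twuyrrsttxyur$tqqsuuuz
  sorted[11] = txyur$tqqsuuuztwuyrrst
  sorted[12] = ur$tqqsuuuztwuyrrsttxy
  sorted[13] = uuuztwuyrrsttxyur$tqqs
  sorted[14] = uuztwuyrrsttxyur$tqqsu
  sorted[15] = uyrrsttxyur$tqqsuuuztw
  sorted[16] = uztwuyrrsttxyur$tqqsuu
  sorted[17] = wuyrrsttxyur$tqqsuuuzt
  sorted[18] = xyur$tqqsuuuztwuyrrstt
  sorted[19] = yrrsttxyur$tqqsuuuztwu
  sorted[20] = yur$tqqsuuuztwuyrrsttx
  sorted[21] = ztwuyrrsttxyur$tqqsuuu
sorted[4] = rrsttxyur$tqqsuuuztwuy

Answer: rrsttxyur$tqqsuuuztwuy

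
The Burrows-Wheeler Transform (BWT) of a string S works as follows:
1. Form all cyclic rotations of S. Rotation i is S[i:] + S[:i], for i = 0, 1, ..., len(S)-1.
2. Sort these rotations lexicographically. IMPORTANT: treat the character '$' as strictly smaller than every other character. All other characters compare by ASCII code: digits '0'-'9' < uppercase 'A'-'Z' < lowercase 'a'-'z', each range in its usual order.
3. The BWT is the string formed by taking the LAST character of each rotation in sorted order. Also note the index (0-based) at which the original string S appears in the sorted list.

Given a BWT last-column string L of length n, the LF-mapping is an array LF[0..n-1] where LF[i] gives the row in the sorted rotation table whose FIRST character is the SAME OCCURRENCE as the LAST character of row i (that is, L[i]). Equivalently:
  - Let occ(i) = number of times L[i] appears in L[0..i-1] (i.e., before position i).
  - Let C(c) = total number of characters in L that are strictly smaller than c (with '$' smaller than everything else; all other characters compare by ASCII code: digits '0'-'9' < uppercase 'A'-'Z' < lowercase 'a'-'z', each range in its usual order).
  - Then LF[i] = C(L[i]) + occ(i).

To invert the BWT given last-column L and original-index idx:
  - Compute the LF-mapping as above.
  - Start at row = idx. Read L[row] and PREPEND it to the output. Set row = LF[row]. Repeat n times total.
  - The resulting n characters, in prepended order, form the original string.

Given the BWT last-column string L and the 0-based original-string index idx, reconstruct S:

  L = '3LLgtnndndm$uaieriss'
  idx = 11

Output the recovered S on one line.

Answer: misunderstandingLL3$

Derivation:
LF mapping: 1 2 3 8 18 12 13 5 14 6 11 0 19 4 9 7 15 10 16 17
Walk LF starting at row 11, prepending L[row]:
  step 1: row=11, L[11]='$', prepend. Next row=LF[11]=0
  step 2: row=0, L[0]='3', prepend. Next row=LF[0]=1
  step 3: row=1, L[1]='L', prepend. Next row=LF[1]=2
  step 4: row=2, L[2]='L', prepend. Next row=LF[2]=3
  step 5: row=3, L[3]='g', prepend. Next row=LF[3]=8
  step 6: row=8, L[8]='n', prepend. Next row=LF[8]=14
  step 7: row=14, L[14]='i', prepend. Next row=LF[14]=9
  step 8: row=9, L[9]='d', prepend. Next row=LF[9]=6
  step 9: row=6, L[6]='n', prepend. Next row=LF[6]=13
  step 10: row=13, L[13]='a', prepend. Next row=LF[13]=4
  step 11: row=4, L[4]='t', prepend. Next row=LF[4]=18
  step 12: row=18, L[18]='s', prepend. Next row=LF[18]=16
  step 13: row=16, L[16]='r', prepend. Next row=LF[16]=15
  step 14: row=15, L[15]='e', prepend. Next row=LF[15]=7
  step 15: row=7, L[7]='d', prepend. Next row=LF[7]=5
  step 16: row=5, L[5]='n', prepend. Next row=LF[5]=12
  step 17: row=12, L[12]='u', prepend. Next row=LF[12]=19
  step 18: row=19, L[19]='s', prepend. Next row=LF[19]=17
  step 19: row=17, L[17]='i', prepend. Next row=LF[17]=10
  step 20: row=10, L[10]='m', prepend. Next row=LF[10]=11
Reversed output: misunderstandingLL3$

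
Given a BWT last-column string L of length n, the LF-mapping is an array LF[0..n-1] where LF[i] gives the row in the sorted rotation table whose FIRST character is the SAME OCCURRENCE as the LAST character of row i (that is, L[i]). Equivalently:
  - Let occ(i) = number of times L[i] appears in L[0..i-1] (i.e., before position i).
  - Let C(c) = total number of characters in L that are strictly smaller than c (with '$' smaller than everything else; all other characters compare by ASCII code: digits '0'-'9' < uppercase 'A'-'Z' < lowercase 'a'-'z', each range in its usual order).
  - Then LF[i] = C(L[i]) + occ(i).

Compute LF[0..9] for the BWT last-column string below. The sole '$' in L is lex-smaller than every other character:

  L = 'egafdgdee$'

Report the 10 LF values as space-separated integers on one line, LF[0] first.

Char counts: '$':1, 'a':1, 'd':2, 'e':3, 'f':1, 'g':2
C (first-col start): C('$')=0, C('a')=1, C('d')=2, C('e')=4, C('f')=7, C('g')=8
L[0]='e': occ=0, LF[0]=C('e')+0=4+0=4
L[1]='g': occ=0, LF[1]=C('g')+0=8+0=8
L[2]='a': occ=0, LF[2]=C('a')+0=1+0=1
L[3]='f': occ=0, LF[3]=C('f')+0=7+0=7
L[4]='d': occ=0, LF[4]=C('d')+0=2+0=2
L[5]='g': occ=1, LF[5]=C('g')+1=8+1=9
L[6]='d': occ=1, LF[6]=C('d')+1=2+1=3
L[7]='e': occ=1, LF[7]=C('e')+1=4+1=5
L[8]='e': occ=2, LF[8]=C('e')+2=4+2=6
L[9]='$': occ=0, LF[9]=C('$')+0=0+0=0

Answer: 4 8 1 7 2 9 3 5 6 0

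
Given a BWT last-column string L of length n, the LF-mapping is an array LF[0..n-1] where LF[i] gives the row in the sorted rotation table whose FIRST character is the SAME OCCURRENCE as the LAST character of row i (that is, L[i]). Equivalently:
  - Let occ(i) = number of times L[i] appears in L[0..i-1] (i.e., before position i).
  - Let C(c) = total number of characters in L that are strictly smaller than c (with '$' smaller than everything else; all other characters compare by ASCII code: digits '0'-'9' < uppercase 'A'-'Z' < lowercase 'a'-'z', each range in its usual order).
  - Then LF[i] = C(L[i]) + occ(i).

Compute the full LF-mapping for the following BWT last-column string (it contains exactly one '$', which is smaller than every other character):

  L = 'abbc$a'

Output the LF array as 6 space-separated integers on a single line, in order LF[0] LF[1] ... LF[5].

Char counts: '$':1, 'a':2, 'b':2, 'c':1
C (first-col start): C('$')=0, C('a')=1, C('b')=3, C('c')=5
L[0]='a': occ=0, LF[0]=C('a')+0=1+0=1
L[1]='b': occ=0, LF[1]=C('b')+0=3+0=3
L[2]='b': occ=1, LF[2]=C('b')+1=3+1=4
L[3]='c': occ=0, LF[3]=C('c')+0=5+0=5
L[4]='$': occ=0, LF[4]=C('$')+0=0+0=0
L[5]='a': occ=1, LF[5]=C('a')+1=1+1=2

Answer: 1 3 4 5 0 2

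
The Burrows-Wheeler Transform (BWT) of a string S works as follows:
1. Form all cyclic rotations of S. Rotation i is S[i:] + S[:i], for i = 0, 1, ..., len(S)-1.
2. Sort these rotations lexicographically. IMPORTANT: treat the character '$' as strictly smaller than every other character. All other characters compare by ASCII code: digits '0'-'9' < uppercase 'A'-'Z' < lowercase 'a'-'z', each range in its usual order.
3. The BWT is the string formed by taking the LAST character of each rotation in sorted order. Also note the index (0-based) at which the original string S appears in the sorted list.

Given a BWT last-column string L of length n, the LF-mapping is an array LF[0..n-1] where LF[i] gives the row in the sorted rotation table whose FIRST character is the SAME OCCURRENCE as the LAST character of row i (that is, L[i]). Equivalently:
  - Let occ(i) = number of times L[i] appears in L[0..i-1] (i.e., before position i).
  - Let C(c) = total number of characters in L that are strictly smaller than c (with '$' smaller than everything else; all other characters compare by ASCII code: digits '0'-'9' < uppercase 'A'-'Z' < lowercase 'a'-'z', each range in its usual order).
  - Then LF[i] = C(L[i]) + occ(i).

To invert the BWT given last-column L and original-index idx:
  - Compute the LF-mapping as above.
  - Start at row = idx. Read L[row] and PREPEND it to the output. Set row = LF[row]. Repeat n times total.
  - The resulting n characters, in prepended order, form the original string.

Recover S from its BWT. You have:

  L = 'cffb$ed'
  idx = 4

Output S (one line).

LF mapping: 2 5 6 1 0 4 3
Walk LF starting at row 4, prepending L[row]:
  step 1: row=4, L[4]='$', prepend. Next row=LF[4]=0
  step 2: row=0, L[0]='c', prepend. Next row=LF[0]=2
  step 3: row=2, L[2]='f', prepend. Next row=LF[2]=6
  step 4: row=6, L[6]='d', prepend. Next row=LF[6]=3
  step 5: row=3, L[3]='b', prepend. Next row=LF[3]=1
  step 6: row=1, L[1]='f', prepend. Next row=LF[1]=5
  step 7: row=5, L[5]='e', prepend. Next row=LF[5]=4
Reversed output: efbdfc$

Answer: efbdfc$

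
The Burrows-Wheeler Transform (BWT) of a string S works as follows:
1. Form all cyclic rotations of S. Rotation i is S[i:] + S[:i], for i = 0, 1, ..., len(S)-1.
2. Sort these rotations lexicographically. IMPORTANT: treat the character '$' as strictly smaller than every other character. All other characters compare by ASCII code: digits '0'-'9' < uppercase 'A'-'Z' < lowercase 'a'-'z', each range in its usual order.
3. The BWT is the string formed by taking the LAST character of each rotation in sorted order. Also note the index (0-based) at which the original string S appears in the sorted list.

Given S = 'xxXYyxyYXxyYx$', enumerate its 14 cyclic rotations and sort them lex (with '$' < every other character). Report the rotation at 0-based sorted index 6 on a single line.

Answer: x$xxXYyxyYXxyY

Derivation:
All 14 rotations (rotation i = S[i:]+S[:i]):
  rot[0] = xxXYyxyYXxyYx$
  rot[1] = xXYyxyYXxyYx$x
  rot[2] = XYyxyYXxyYx$xx
  rot[3] = YyxyYXxyYx$xxX
  rot[4] = yxyYXxyYx$xxXY
  rot[5] = xyYXxyYx$xxXYy
  rot[6] = yYXxyYx$xxXYyx
  rot[7] = YXxyYx$xxXYyxy
  rot[8] = XxyYx$xxXYyxyY
  rot[9] = xyYx$xxXYyxyYX
  rot[10] = yYx$xxXYyxyYXx
  rot[11] = Yx$xxXYyxyYXxy
  rot[12] = x$xxXYyxyYXxyY
  rot[13] = $xxXYyxyYXxyYx
Sorted (with $ < everything):
  sorted[0] = $xxXYyxyYXxyYx
  sorted[1] = XYyxyYXxyYx$xx
  sorted[2] = XxyYx$xxXYyxyY
  sorted[3] = YXxyYx$xxXYyxy
  sorted[4] = Yx$xxXYyxyYXxy
  sorted[5] = YyxyYXxyYx$xxX
  sorted[6] = x$xxXYyxyYXxyY
  sorted[7] = xXYyxyYXxyYx$x
  sorted[8] = xxXYyxyYXxyYx$
  sorted[9] = xyYXxyYx$xxXYy
  sorted[10] = xyYx$xxXYyxyYX
  sorted[11] = yYXxyYx$xxXYyx
  sorted[12] = yYx$xxXYyxyYXx
  sorted[13] = yxyYXxyYx$xxXY
sorted[6] = x$xxXYyxyYXxyY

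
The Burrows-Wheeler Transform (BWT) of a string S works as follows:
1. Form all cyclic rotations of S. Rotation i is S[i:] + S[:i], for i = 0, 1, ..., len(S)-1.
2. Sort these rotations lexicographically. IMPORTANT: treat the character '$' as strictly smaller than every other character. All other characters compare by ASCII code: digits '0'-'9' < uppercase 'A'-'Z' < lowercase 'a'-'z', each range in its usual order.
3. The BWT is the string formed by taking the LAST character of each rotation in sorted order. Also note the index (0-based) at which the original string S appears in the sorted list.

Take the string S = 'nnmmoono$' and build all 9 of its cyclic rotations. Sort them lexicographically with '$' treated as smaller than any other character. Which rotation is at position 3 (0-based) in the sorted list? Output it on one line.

Answer: nmmoono$n

Derivation:
All 9 rotations (rotation i = S[i:]+S[:i]):
  rot[0] = nnmmoono$
  rot[1] = nmmoono$n
  rot[2] = mmoono$nn
  rot[3] = moono$nnm
  rot[4] = oono$nnmm
  rot[5] = ono$nnmmo
  rot[6] = no$nnmmoo
  rot[7] = o$nnmmoon
  rot[8] = $nnmmoono
Sorted (with $ < everything):
  sorted[0] = $nnmmoono
  sorted[1] = mmoono$nn
  sorted[2] = moono$nnm
  sorted[3] = nmmoono$n
  sorted[4] = nnmmoono$
  sorted[5] = no$nnmmoo
  sorted[6] = o$nnmmoon
  sorted[7] = ono$nnmmo
  sorted[8] = oono$nnmm
sorted[3] = nmmoono$n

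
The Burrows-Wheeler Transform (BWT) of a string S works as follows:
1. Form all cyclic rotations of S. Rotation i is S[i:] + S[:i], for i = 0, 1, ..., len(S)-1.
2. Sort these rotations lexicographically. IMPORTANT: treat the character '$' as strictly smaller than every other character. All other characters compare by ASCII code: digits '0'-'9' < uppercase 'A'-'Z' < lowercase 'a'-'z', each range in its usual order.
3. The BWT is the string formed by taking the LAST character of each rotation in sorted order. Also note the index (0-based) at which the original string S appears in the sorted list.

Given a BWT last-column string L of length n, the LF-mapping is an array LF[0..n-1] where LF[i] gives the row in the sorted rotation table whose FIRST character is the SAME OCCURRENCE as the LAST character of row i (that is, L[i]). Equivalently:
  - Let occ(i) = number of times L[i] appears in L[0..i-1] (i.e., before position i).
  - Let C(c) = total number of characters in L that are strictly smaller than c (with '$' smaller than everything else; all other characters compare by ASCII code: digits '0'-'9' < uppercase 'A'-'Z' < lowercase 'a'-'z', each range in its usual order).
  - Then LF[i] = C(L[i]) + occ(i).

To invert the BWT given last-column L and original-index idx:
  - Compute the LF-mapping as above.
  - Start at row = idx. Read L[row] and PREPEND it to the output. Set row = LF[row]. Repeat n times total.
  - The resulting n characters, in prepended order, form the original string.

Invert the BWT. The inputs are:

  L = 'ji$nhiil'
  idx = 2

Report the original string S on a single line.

Answer: ihilnij$

Derivation:
LF mapping: 5 2 0 7 1 3 4 6
Walk LF starting at row 2, prepending L[row]:
  step 1: row=2, L[2]='$', prepend. Next row=LF[2]=0
  step 2: row=0, L[0]='j', prepend. Next row=LF[0]=5
  step 3: row=5, L[5]='i', prepend. Next row=LF[5]=3
  step 4: row=3, L[3]='n', prepend. Next row=LF[3]=7
  step 5: row=7, L[7]='l', prepend. Next row=LF[7]=6
  step 6: row=6, L[6]='i', prepend. Next row=LF[6]=4
  step 7: row=4, L[4]='h', prepend. Next row=LF[4]=1
  step 8: row=1, L[1]='i', prepend. Next row=LF[1]=2
Reversed output: ihilnij$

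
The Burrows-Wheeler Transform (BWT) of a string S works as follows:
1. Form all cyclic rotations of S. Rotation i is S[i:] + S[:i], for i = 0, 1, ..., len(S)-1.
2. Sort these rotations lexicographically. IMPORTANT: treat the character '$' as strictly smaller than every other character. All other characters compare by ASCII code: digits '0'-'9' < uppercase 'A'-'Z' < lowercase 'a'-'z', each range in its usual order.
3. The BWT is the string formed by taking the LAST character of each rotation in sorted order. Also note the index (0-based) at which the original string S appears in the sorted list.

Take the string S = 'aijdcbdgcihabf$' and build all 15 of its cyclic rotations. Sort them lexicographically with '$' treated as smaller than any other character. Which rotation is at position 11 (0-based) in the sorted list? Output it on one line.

Answer: habf$aijdcbdgci

Derivation:
All 15 rotations (rotation i = S[i:]+S[:i]):
  rot[0] = aijdcbdgcihabf$
  rot[1] = ijdcbdgcihabf$a
  rot[2] = jdcbdgcihabf$ai
  rot[3] = dcbdgcihabf$aij
  rot[4] = cbdgcihabf$aijd
  rot[5] = bdgcihabf$aijdc
  rot[6] = dgcihabf$aijdcb
  rot[7] = gcihabf$aijdcbd
  rot[8] = cihabf$aijdcbdg
  rot[9] = ihabf$aijdcbdgc
  rot[10] = habf$aijdcbdgci
  rot[11] = abf$aijdcbdgcih
  rot[12] = bf$aijdcbdgciha
  rot[13] = f$aijdcbdgcihab
  rot[14] = $aijdcbdgcihabf
Sorted (with $ < everything):
  sorted[0] = $aijdcbdgcihabf
  sorted[1] = abf$aijdcbdgcih
  sorted[2] = aijdcbdgcihabf$
  sorted[3] = bdgcihabf$aijdc
  sorted[4] = bf$aijdcbdgciha
  sorted[5] = cbdgcihabf$aijd
  sorted[6] = cihabf$aijdcbdg
  sorted[7] = dcbdgcihabf$aij
  sorted[8] = dgcihabf$aijdcb
  sorted[9] = f$aijdcbdgcihab
  sorted[10] = gcihabf$aijdcbd
  sorted[11] = habf$aijdcbdgci
  sorted[12] = ihabf$aijdcbdgc
  sorted[13] = ijdcbdgcihabf$a
  sorted[14] = jdcbdgcihabf$ai
sorted[11] = habf$aijdcbdgci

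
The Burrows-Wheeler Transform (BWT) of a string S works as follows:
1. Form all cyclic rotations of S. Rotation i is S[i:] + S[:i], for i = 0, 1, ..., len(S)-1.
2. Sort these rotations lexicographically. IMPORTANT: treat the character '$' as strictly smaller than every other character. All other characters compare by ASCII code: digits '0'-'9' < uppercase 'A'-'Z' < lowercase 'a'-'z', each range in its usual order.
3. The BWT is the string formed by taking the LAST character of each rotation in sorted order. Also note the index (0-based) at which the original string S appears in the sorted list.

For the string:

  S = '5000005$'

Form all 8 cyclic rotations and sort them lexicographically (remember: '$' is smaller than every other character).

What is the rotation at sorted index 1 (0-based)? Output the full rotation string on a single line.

Answer: 000005$5

Derivation:
All 8 rotations (rotation i = S[i:]+S[:i]):
  rot[0] = 5000005$
  rot[1] = 000005$5
  rot[2] = 00005$50
  rot[3] = 0005$500
  rot[4] = 005$5000
  rot[5] = 05$50000
  rot[6] = 5$500000
  rot[7] = $5000005
Sorted (with $ < everything):
  sorted[0] = $5000005
  sorted[1] = 000005$5
  sorted[2] = 00005$50
  sorted[3] = 0005$500
  sorted[4] = 005$5000
  sorted[5] = 05$50000
  sorted[6] = 5$500000
  sorted[7] = 5000005$
sorted[1] = 000005$5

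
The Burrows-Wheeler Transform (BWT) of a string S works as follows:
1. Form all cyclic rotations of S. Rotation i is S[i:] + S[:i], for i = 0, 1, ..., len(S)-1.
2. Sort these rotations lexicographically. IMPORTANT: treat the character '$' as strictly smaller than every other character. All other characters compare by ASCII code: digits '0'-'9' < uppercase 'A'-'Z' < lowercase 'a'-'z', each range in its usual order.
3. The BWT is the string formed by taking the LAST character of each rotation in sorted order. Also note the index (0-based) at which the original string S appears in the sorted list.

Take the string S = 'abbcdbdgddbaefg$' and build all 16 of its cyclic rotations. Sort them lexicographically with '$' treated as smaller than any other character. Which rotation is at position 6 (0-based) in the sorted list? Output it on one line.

Answer: bdgddbaefg$abbcd

Derivation:
All 16 rotations (rotation i = S[i:]+S[:i]):
  rot[0] = abbcdbdgddbaefg$
  rot[1] = bbcdbdgddbaefg$a
  rot[2] = bcdbdgddbaefg$ab
  rot[3] = cdbdgddbaefg$abb
  rot[4] = dbdgddbaefg$abbc
  rot[5] = bdgddbaefg$abbcd
  rot[6] = dgddbaefg$abbcdb
  rot[7] = gddbaefg$abbcdbd
  rot[8] = ddbaefg$abbcdbdg
  rot[9] = dbaefg$abbcdbdgd
  rot[10] = baefg$abbcdbdgdd
  rot[11] = aefg$abbcdbdgddb
  rot[12] = efg$abbcdbdgddba
  rot[13] = fg$abbcdbdgddbae
  rot[14] = g$abbcdbdgddbaef
  rot[15] = $abbcdbdgddbaefg
Sorted (with $ < everything):
  sorted[0] = $abbcdbdgddbaefg
  sorted[1] = abbcdbdgddbaefg$
  sorted[2] = aefg$abbcdbdgddb
  sorted[3] = baefg$abbcdbdgdd
  sorted[4] = bbcdbdgddbaefg$a
  sorted[5] = bcdbdgddbaefg$ab
  sorted[6] = bdgddbaefg$abbcd
  sorted[7] = cdbdgddbaefg$abb
  sorted[8] = dbaefg$abbcdbdgd
  sorted[9] = dbdgddbaefg$abbc
  sorted[10] = ddbaefg$abbcdbdg
  sorted[11] = dgddbaefg$abbcdb
  sorted[12] = efg$abbcdbdgddba
  sorted[13] = fg$abbcdbdgddbae
  sorted[14] = g$abbcdbdgddbaef
  sorted[15] = gddbaefg$abbcdbd
sorted[6] = bdgddbaefg$abbcd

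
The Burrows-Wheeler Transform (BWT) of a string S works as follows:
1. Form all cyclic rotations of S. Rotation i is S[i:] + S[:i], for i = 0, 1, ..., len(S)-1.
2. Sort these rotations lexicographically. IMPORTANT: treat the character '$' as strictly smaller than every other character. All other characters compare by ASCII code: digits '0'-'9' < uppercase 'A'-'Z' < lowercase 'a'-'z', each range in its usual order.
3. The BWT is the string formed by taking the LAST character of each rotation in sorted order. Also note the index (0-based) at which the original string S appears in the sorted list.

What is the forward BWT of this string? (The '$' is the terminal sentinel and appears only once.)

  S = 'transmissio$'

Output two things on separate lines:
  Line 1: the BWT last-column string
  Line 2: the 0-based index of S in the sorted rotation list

Answer: orsmsaitsni$
11

Derivation:
All 12 rotations (rotation i = S[i:]+S[:i]):
  rot[0] = transmissio$
  rot[1] = ransmissio$t
  rot[2] = ansmissio$tr
  rot[3] = nsmissio$tra
  rot[4] = smissio$tran
  rot[5] = missio$trans
  rot[6] = issio$transm
  rot[7] = ssio$transmi
  rot[8] = sio$transmis
  rot[9] = io$transmiss
  rot[10] = o$transmissi
  rot[11] = $transmissio
Sorted (with $ < everything):
  sorted[0] = $transmissio  (last char: 'o')
  sorted[1] = ansmissio$tr  (last char: 'r')
  sorted[2] = io$transmiss  (last char: 's')
  sorted[3] = issio$transm  (last char: 'm')
  sorted[4] = missio$trans  (last char: 's')
  sorted[5] = nsmissio$tra  (last char: 'a')
  sorted[6] = o$transmissi  (last char: 'i')
  sorted[7] = ransmissio$t  (last char: 't')
  sorted[8] = sio$transmis  (last char: 's')
  sorted[9] = smissio$tran  (last char: 'n')
  sorted[10] = ssio$transmi  (last char: 'i')
  sorted[11] = transmissio$  (last char: '$')
Last column: orsmsaitsni$
Original string S is at sorted index 11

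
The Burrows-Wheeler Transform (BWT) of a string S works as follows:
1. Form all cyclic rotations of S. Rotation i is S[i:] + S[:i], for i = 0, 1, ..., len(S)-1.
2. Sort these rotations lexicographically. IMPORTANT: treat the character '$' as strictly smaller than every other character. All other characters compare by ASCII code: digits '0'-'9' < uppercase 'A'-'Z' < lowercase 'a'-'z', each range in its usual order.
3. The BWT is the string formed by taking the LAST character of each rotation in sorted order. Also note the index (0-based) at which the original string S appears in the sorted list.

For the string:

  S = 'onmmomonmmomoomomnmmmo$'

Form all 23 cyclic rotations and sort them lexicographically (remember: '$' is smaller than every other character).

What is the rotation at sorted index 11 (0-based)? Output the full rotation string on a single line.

All 23 rotations (rotation i = S[i:]+S[:i]):
  rot[0] = onmmomonmmomoomomnmmmo$
  rot[1] = nmmomonmmomoomomnmmmo$o
  rot[2] = mmomonmmomoomomnmmmo$on
  rot[3] = momonmmomoomomnmmmo$onm
  rot[4] = omonmmomoomomnmmmo$onmm
  rot[5] = monmmomoomomnmmmo$onmmo
  rot[6] = onmmomoomomnmmmo$onmmom
  rot[7] = nmmomoomomnmmmo$onmmomo
  rot[8] = mmomoomomnmmmo$onmmomon
  rot[9] = momoomomnmmmo$onmmomonm
  rot[10] = omoomomnmmmo$onmmomonmm
  rot[11] = moomomnmmmo$onmmomonmmo
  rot[12] = oomomnmmmo$onmmomonmmom
  rot[13] = omomnmmmo$onmmomonmmomo
  rot[14] = momnmmmo$onmmomonmmomoo
  rot[15] = omnmmmo$onmmomonmmomoom
  rot[16] = mnmmmo$onmmomonmmomoomo
  rot[17] = nmmmo$onmmomonmmomoomom
  rot[18] = mmmo$onmmomonmmomoomomn
  rot[19] = mmo$onmmomonmmomoomomnm
  rot[20] = mo$onmmomonmmomoomomnmm
  rot[21] = o$onmmomonmmomoomomnmmm
  rot[22] = $onmmomonmmomoomomnmmmo
Sorted (with $ < everything):
  sorted[0] = $onmmomonmmomoomomnmmmo
  sorted[1] = mmmo$onmmomonmmomoomomn
  sorted[2] = mmo$onmmomonmmomoomomnm
  sorted[3] = mmomonmmomoomomnmmmo$on
  sorted[4] = mmomoomomnmmmo$onmmomon
  sorted[5] = mnmmmo$onmmomonmmomoomo
  sorted[6] = mo$onmmomonmmomoomomnmm
  sorted[7] = momnmmmo$onmmomonmmomoo
  sorted[8] = momonmmomoomomnmmmo$onm
  sorted[9] = momoomomnmmmo$onmmomonm
  sorted[10] = monmmomoomomnmmmo$onmmo
  sorted[11] = moomomnmmmo$onmmomonmmo
  sorted[12] = nmmmo$onmmomonmmomoomom
  sorted[13] = nmmomonmmomoomomnmmmo$o
  sorted[14] = nmmomoomomnmmmo$onmmomo
  sorted[15] = o$onmmomonmmomoomomnmmm
  sorted[16] = omnmmmo$onmmomonmmomoom
  sorted[17] = omomnmmmo$onmmomonmmomo
  sorted[18] = omonmmomoomomnmmmo$onmm
  sorted[19] = omoomomnmmmo$onmmomonmm
  sorted[20] = onmmomonmmomoomomnmmmo$
  sorted[21] = onmmomoomomnmmmo$onmmom
  sorted[22] = oomomnmmmo$onmmomonmmom
sorted[11] = moomomnmmmo$onmmomonmmo

Answer: moomomnmmmo$onmmomonmmo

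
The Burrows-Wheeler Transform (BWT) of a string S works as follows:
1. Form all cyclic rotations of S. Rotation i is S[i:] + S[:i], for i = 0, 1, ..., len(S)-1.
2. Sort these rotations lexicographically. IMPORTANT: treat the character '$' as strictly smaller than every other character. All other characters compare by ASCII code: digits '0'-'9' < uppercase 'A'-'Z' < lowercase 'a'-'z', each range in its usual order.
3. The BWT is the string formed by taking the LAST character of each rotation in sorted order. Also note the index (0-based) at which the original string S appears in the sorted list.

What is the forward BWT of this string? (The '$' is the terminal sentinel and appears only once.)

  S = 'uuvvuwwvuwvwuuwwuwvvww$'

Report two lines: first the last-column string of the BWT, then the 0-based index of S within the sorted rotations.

All 23 rotations (rotation i = S[i:]+S[:i]):
  rot[0] = uuvvuwwvuwvwuuwwuwvvww$
  rot[1] = uvvuwwvuwvwuuwwuwvvww$u
  rot[2] = vvuwwvuwvwuuwwuwvvww$uu
  rot[3] = vuwwvuwvwuuwwuwvvww$uuv
  rot[4] = uwwvuwvwuuwwuwvvww$uuvv
  rot[5] = wwvuwvwuuwwuwvvww$uuvvu
  rot[6] = wvuwvwuuwwuwvvww$uuvvuw
  rot[7] = vuwvwuuwwuwvvww$uuvvuww
  rot[8] = uwvwuuwwuwvvww$uuvvuwwv
  rot[9] = wvwuuwwuwvvww$uuvvuwwvu
  rot[10] = vwuuwwuwvvww$uuvvuwwvuw
  rot[11] = wuuwwuwvvww$uuvvuwwvuwv
  rot[12] = uuwwuwvvww$uuvvuwwvuwvw
  rot[13] = uwwuwvvww$uuvvuwwvuwvwu
  rot[14] = wwuwvvww$uuvvuwwvuwvwuu
  rot[15] = wuwvvww$uuvvuwwvuwvwuuw
  rot[16] = uwvvww$uuvvuwwvuwvwuuww
  rot[17] = wvvww$uuvvuwwvuwvwuuwwu
  rot[18] = vvww$uuvvuwwvuwvwuuwwuw
  rot[19] = vww$uuvvuwwvuwvwuuwwuwv
  rot[20] = ww$uuvvuwwvuwvwuuwwuwvv
  rot[21] = w$uuvvuwwvuwvwuuwwuwvvw
  rot[22] = $uuvvuwwvuwvwuuwwuwvvww
Sorted (with $ < everything):
  sorted[0] = $uuvvuwwvuwvwuuwwuwvvww  (last char: 'w')
  sorted[1] = uuvvuwwvuwvwuuwwuwvvww$  (last char: '$')
  sorted[2] = uuwwuwvvww$uuvvuwwvuwvw  (last char: 'w')
  sorted[3] = uvvuwwvuwvwuuwwuwvvww$u  (last char: 'u')
  sorted[4] = uwvvww$uuvvuwwvuwvwuuww  (last char: 'w')
  sorted[5] = uwvwuuwwuwvvww$uuvvuwwv  (last char: 'v')
  sorted[6] = uwwuwvvww$uuvvuwwvuwvwu  (last char: 'u')
  sorted[7] = uwwvuwvwuuwwuwvvww$uuvv  (last char: 'v')
  sorted[8] = vuwvwuuwwuwvvww$uuvvuww  (last char: 'w')
  sorted[9] = vuwwvuwvwuuwwuwvvww$uuv  (last char: 'v')
  sorted[10] = vvuwwvuwvwuuwwuwvvww$uu  (last char: 'u')
  sorted[11] = vvww$uuvvuwwvuwvwuuwwuw  (last char: 'w')
  sorted[12] = vwuuwwuwvvww$uuvvuwwvuw  (last char: 'w')
  sorted[13] = vww$uuvvuwwvuwvwuuwwuwv  (last char: 'v')
  sorted[14] = w$uuvvuwwvuwvwuuwwuwvvw  (last char: 'w')
  sorted[15] = wuuwwuwvvww$uuvvuwwvuwv  (last char: 'v')
  sorted[16] = wuwvvww$uuvvuwwvuwvwuuw  (last char: 'w')
  sorted[17] = wvuwvwuuwwuwvvww$uuvvuw  (last char: 'w')
  sorted[18] = wvvww$uuvvuwwvuwvwuuwwu  (last char: 'u')
  sorted[19] = wvwuuwwuwvvww$uuvvuwwvu  (last char: 'u')
  sorted[20] = ww$uuvvuwwvuwvwuuwwuwvv  (last char: 'v')
  sorted[21] = wwuwvvww$uuvvuwwvuwvwuu  (last char: 'u')
  sorted[22] = wwvuwvwuuwwuwvvww$uuvvu  (last char: 'u')
Last column: w$wuwvuvwvuwwvwvwwuuvuu
Original string S is at sorted index 1

Answer: w$wuwvuvwvuwwvwvwwuuvuu
1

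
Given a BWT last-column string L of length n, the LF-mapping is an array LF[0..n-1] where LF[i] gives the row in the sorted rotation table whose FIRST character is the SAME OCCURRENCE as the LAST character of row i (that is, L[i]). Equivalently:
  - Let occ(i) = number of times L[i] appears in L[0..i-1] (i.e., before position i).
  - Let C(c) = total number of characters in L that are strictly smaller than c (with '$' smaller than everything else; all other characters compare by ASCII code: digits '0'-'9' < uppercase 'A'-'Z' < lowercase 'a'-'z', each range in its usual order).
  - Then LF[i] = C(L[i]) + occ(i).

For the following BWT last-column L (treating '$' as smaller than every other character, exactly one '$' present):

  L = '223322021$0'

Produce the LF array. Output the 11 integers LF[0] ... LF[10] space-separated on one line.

Char counts: '$':1, '0':2, '1':1, '2':5, '3':2
C (first-col start): C('$')=0, C('0')=1, C('1')=3, C('2')=4, C('3')=9
L[0]='2': occ=0, LF[0]=C('2')+0=4+0=4
L[1]='2': occ=1, LF[1]=C('2')+1=4+1=5
L[2]='3': occ=0, LF[2]=C('3')+0=9+0=9
L[3]='3': occ=1, LF[3]=C('3')+1=9+1=10
L[4]='2': occ=2, LF[4]=C('2')+2=4+2=6
L[5]='2': occ=3, LF[5]=C('2')+3=4+3=7
L[6]='0': occ=0, LF[6]=C('0')+0=1+0=1
L[7]='2': occ=4, LF[7]=C('2')+4=4+4=8
L[8]='1': occ=0, LF[8]=C('1')+0=3+0=3
L[9]='$': occ=0, LF[9]=C('$')+0=0+0=0
L[10]='0': occ=1, LF[10]=C('0')+1=1+1=2

Answer: 4 5 9 10 6 7 1 8 3 0 2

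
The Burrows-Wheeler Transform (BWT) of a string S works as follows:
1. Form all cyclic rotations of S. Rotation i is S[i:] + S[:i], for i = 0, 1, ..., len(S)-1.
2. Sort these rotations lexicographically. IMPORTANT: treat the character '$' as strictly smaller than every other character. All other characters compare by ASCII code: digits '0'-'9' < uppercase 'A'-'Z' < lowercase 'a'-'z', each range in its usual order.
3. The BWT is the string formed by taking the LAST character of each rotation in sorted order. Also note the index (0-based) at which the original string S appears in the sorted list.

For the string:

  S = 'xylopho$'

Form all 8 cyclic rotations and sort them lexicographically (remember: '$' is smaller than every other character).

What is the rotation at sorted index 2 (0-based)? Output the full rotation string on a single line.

All 8 rotations (rotation i = S[i:]+S[:i]):
  rot[0] = xylopho$
  rot[1] = ylopho$x
  rot[2] = lopho$xy
  rot[3] = opho$xyl
  rot[4] = pho$xylo
  rot[5] = ho$xylop
  rot[6] = o$xyloph
  rot[7] = $xylopho
Sorted (with $ < everything):
  sorted[0] = $xylopho
  sorted[1] = ho$xylop
  sorted[2] = lopho$xy
  sorted[3] = o$xyloph
  sorted[4] = opho$xyl
  sorted[5] = pho$xylo
  sorted[6] = xylopho$
  sorted[7] = ylopho$x
sorted[2] = lopho$xy

Answer: lopho$xy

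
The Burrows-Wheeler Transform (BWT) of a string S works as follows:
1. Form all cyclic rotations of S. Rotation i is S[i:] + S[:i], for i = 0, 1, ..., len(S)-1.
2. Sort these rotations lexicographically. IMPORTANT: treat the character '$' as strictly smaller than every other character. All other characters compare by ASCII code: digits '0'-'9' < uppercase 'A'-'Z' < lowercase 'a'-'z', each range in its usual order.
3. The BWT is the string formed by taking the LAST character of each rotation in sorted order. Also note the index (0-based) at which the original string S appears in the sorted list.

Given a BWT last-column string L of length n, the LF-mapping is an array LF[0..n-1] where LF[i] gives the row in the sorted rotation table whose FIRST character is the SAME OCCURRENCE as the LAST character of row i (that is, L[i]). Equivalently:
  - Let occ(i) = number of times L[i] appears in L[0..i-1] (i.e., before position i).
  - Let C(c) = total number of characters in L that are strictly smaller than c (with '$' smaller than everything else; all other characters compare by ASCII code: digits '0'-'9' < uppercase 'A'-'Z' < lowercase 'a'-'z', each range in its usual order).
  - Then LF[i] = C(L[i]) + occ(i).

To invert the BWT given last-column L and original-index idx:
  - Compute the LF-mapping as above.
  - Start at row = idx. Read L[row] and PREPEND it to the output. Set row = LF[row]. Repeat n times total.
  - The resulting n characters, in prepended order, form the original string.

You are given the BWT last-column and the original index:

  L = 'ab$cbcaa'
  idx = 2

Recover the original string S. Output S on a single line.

Answer: acacbba$

Derivation:
LF mapping: 1 4 0 6 5 7 2 3
Walk LF starting at row 2, prepending L[row]:
  step 1: row=2, L[2]='$', prepend. Next row=LF[2]=0
  step 2: row=0, L[0]='a', prepend. Next row=LF[0]=1
  step 3: row=1, L[1]='b', prepend. Next row=LF[1]=4
  step 4: row=4, L[4]='b', prepend. Next row=LF[4]=5
  step 5: row=5, L[5]='c', prepend. Next row=LF[5]=7
  step 6: row=7, L[7]='a', prepend. Next row=LF[7]=3
  step 7: row=3, L[3]='c', prepend. Next row=LF[3]=6
  step 8: row=6, L[6]='a', prepend. Next row=LF[6]=2
Reversed output: acacbba$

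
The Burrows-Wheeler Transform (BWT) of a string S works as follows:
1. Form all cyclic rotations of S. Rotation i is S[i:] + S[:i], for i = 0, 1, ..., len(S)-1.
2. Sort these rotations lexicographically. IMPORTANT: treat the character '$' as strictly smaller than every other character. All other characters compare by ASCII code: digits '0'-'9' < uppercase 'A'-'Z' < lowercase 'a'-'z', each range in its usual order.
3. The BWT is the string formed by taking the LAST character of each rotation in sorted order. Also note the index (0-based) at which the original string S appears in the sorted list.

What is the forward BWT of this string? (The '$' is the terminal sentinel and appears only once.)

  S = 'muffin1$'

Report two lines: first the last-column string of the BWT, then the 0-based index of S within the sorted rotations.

Answer: 1nuff$im
5

Derivation:
All 8 rotations (rotation i = S[i:]+S[:i]):
  rot[0] = muffin1$
  rot[1] = uffin1$m
  rot[2] = ffin1$mu
  rot[3] = fin1$muf
  rot[4] = in1$muff
  rot[5] = n1$muffi
  rot[6] = 1$muffin
  rot[7] = $muffin1
Sorted (with $ < everything):
  sorted[0] = $muffin1  (last char: '1')
  sorted[1] = 1$muffin  (last char: 'n')
  sorted[2] = ffin1$mu  (last char: 'u')
  sorted[3] = fin1$muf  (last char: 'f')
  sorted[4] = in1$muff  (last char: 'f')
  sorted[5] = muffin1$  (last char: '$')
  sorted[6] = n1$muffi  (last char: 'i')
  sorted[7] = uffin1$m  (last char: 'm')
Last column: 1nuff$im
Original string S is at sorted index 5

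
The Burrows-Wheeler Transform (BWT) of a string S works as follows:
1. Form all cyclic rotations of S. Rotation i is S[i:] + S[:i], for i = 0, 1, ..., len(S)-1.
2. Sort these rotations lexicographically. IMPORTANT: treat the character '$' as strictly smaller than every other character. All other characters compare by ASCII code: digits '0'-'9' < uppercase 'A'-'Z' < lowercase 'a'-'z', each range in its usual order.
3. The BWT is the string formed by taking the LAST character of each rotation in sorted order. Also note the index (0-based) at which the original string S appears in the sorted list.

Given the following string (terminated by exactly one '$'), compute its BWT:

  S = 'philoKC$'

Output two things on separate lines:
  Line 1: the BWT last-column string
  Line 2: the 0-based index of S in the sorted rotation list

All 8 rotations (rotation i = S[i:]+S[:i]):
  rot[0] = philoKC$
  rot[1] = hiloKC$p
  rot[2] = iloKC$ph
  rot[3] = loKC$phi
  rot[4] = oKC$phil
  rot[5] = KC$philo
  rot[6] = C$philoK
  rot[7] = $philoKC
Sorted (with $ < everything):
  sorted[0] = $philoKC  (last char: 'C')
  sorted[1] = C$philoK  (last char: 'K')
  sorted[2] = KC$philo  (last char: 'o')
  sorted[3] = hiloKC$p  (last char: 'p')
  sorted[4] = iloKC$ph  (last char: 'h')
  sorted[5] = loKC$phi  (last char: 'i')
  sorted[6] = oKC$phil  (last char: 'l')
  sorted[7] = philoKC$  (last char: '$')
Last column: CKophil$
Original string S is at sorted index 7

Answer: CKophil$
7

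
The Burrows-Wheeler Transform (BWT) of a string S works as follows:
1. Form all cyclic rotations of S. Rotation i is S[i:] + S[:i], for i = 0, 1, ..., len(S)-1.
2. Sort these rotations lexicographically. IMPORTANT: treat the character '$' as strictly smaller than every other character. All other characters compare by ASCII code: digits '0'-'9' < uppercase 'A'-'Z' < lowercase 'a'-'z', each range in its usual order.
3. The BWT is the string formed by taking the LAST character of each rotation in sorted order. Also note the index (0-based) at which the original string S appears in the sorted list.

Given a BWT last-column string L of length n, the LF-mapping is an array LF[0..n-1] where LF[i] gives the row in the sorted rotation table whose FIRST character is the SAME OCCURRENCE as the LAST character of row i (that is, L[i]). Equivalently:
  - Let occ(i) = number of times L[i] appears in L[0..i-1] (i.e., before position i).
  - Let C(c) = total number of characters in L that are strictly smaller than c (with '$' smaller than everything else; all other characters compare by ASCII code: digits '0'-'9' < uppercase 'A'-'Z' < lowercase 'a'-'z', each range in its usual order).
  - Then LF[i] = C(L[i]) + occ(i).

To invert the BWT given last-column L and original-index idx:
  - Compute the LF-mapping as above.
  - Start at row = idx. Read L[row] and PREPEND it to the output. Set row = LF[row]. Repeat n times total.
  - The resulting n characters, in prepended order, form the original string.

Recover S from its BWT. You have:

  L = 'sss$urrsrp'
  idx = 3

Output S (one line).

LF mapping: 5 6 7 0 9 2 3 8 4 1
Walk LF starting at row 3, prepending L[row]:
  step 1: row=3, L[3]='$', prepend. Next row=LF[3]=0
  step 2: row=0, L[0]='s', prepend. Next row=LF[0]=5
  step 3: row=5, L[5]='r', prepend. Next row=LF[5]=2
  step 4: row=2, L[2]='s', prepend. Next row=LF[2]=7
  step 5: row=7, L[7]='s', prepend. Next row=LF[7]=8
  step 6: row=8, L[8]='r', prepend. Next row=LF[8]=4
  step 7: row=4, L[4]='u', prepend. Next row=LF[4]=9
  step 8: row=9, L[9]='p', prepend. Next row=LF[9]=1
  step 9: row=1, L[1]='s', prepend. Next row=LF[1]=6
  step 10: row=6, L[6]='r', prepend. Next row=LF[6]=3
Reversed output: rspurssrs$

Answer: rspurssrs$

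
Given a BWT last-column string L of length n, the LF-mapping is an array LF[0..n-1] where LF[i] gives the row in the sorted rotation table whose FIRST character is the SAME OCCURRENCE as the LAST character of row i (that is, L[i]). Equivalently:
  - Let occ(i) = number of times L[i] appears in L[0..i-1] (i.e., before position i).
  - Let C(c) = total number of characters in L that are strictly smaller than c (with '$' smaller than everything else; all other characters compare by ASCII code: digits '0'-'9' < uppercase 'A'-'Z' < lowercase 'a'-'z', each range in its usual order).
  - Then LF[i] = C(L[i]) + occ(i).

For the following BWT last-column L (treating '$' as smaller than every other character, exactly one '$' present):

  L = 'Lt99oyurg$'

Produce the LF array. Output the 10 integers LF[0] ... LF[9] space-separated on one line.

Answer: 3 7 1 2 5 9 8 6 4 0

Derivation:
Char counts: '$':1, '9':2, 'L':1, 'g':1, 'o':1, 'r':1, 't':1, 'u':1, 'y':1
C (first-col start): C('$')=0, C('9')=1, C('L')=3, C('g')=4, C('o')=5, C('r')=6, C('t')=7, C('u')=8, C('y')=9
L[0]='L': occ=0, LF[0]=C('L')+0=3+0=3
L[1]='t': occ=0, LF[1]=C('t')+0=7+0=7
L[2]='9': occ=0, LF[2]=C('9')+0=1+0=1
L[3]='9': occ=1, LF[3]=C('9')+1=1+1=2
L[4]='o': occ=0, LF[4]=C('o')+0=5+0=5
L[5]='y': occ=0, LF[5]=C('y')+0=9+0=9
L[6]='u': occ=0, LF[6]=C('u')+0=8+0=8
L[7]='r': occ=0, LF[7]=C('r')+0=6+0=6
L[8]='g': occ=0, LF[8]=C('g')+0=4+0=4
L[9]='$': occ=0, LF[9]=C('$')+0=0+0=0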